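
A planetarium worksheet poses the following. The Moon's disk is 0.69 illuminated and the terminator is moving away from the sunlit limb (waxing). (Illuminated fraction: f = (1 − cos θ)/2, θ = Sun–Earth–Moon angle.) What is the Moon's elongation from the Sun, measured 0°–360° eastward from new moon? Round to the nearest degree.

From f = (1 − cos θ)/2: cos θ = 1 − 2×0.69 = -0.380; arccos → 112.3°.
Waxing ⇒ before full, so θ = 112.3°.

112°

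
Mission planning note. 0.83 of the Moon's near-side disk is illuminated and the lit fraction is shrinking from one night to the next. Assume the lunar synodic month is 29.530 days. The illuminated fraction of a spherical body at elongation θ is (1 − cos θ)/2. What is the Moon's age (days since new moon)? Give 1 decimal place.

18.8 days

cos θ = 1 − 2f = -0.660, giving a principal value of 131.3°.
Since the Moon is past full (waning), take the reflex angle: θ = 360° − 131.3° = 228.7°.
At 360°/29.530 d per day, 228.7° corresponds to 18.76 days.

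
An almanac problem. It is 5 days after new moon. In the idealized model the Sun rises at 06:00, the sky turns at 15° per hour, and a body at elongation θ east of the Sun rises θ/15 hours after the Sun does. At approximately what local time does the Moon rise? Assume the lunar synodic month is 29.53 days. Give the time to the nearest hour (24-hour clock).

10:00

Phase angle: θ = 360°·(5 d)/(29.53 d) = 61.0°.
Delay after the Sun = 61.0° / (15°/h) ≈ 4.06 h.
06:00 + 4.06 h ≈ 10:04 → 10:00 to the nearest hour.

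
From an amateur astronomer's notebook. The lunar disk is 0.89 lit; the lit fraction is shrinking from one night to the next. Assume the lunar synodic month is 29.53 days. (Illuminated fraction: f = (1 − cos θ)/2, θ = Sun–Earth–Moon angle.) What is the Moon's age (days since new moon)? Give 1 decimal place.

From f = (1 − cos θ)/2: cos θ = 1 − 2×0.89 = -0.780; arccos → 141.3°.
Since the Moon is past full (waning), take the reflex angle: θ = 360° − 141.3° = 218.7°.
That fraction of the synodic month is 218.7/360 × 29.53 d ≈ 17.94 d.

17.9 days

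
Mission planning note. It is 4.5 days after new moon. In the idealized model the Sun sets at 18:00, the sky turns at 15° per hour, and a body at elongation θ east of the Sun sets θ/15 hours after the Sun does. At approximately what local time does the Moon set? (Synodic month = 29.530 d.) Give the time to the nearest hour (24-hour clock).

22:00

Elongation θ = 360° × 4.5/29.530 ≈ 54.9°.
Delay after the Sun = 54.9° / (15°/h) ≈ 3.66 h.
18:00 + 3.66 h ≈ 21:39 → 22:00 to the nearest hour.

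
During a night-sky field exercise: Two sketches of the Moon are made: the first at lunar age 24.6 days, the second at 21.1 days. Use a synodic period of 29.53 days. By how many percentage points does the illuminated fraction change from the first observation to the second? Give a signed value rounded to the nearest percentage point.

+36 percentage points

θ₁ = 360° × 24.6/29.53 = 299.9°, f₁ = (1 − cos θ₁)/2 = 0.251.
θ₂ = 360° × 21.1/29.53 = 257.2°, f₂ = (1 − cos θ₂)/2 = 0.611.
Change = f₂ − f₁ = +0.360 → +36 percentage points.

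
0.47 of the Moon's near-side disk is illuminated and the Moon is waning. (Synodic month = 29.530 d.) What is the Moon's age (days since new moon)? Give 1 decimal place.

cos θ = 1 − 2f = 0.060, giving a principal value of 86.6°.
A waning Moon lies in 180°–360°, so θ = 360° − 86.6° = 273.4°.
Age = 29.530 × 273.4°/360° ≈ 22.43 days.

22.4 days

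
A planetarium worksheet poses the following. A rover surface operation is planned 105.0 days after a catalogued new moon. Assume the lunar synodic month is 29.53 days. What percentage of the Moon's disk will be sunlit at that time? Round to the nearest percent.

Reduce mod P: 105.0 − 3×29.53 = 16.41 d into the current lunation.
The Moon has covered 16.41/29.53 of its cycle, so θ ≈ 360° × 16.41/29.53 = 200.1°.
Illuminated fraction = (1 − cos 200.1°)/2 = (1 − (-0.939))/2 ≈ 0.970, so 97%.

97%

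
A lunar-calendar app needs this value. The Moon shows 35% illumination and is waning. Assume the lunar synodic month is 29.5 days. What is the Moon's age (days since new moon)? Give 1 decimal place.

23.6 days

Invert f = (1 − cos θ)/2 to get cos θ = 1 − 2(0.35) = 0.300, hence θ₀ = arccos 0.300 = 72.5°.
A waning Moon lies in 180°–360°, so θ = 360° − 72.5° = 287.5°.
Age = 29.5 × 287.5°/360° ≈ 23.56 days.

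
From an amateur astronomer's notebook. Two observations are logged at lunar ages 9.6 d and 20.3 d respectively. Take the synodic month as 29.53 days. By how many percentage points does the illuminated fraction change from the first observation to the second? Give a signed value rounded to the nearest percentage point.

-4 pp

θ₁ = 360° × 9.6/29.53 = 117.0°, f₁ = (1 − cos θ₁)/2 = 0.727.
θ₂ = 360° × 20.3/29.53 = 247.5°, f₂ = (1 − cos θ₂)/2 = 0.692.
Change = f₂ − f₁ = -0.036 → -4 percentage points.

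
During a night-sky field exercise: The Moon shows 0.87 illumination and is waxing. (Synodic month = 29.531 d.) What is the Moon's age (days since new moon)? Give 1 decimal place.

cos θ = 1 − 2f = -0.740, giving a principal value of 137.7°.
Waxing ⇒ before full, so θ = 137.7°.
At 360°/29.531 d per day, 137.7° corresponds to 11.30 days.

11.3 days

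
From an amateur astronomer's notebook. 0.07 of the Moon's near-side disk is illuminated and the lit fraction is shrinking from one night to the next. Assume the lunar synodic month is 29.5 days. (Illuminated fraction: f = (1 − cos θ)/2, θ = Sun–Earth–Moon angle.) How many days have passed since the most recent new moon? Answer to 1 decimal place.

cos θ = 1 − 2f = 0.860, giving a principal value of 30.7°.
Since the Moon is past full (waning), take the reflex angle: θ = 360° − 30.7° = 329.3°.
That fraction of the synodic month is 329.3/360 × 29.5 d ≈ 26.99 d.

27.0 days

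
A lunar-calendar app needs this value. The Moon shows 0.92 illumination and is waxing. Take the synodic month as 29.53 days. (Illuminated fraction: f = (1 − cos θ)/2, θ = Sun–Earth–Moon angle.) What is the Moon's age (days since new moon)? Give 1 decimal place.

From f = (1 − cos θ)/2: cos θ = 1 − 2×0.92 = -0.840; arccos → 147.1°.
The Moon is waxing (0°–180°), so θ = 147.1° directly.
At 360°/29.53 d per day, 147.1° corresponds to 12.07 days.

12.1 days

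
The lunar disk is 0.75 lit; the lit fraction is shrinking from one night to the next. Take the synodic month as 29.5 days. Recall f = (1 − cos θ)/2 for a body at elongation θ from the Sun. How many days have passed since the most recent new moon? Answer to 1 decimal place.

19.7 days

cos θ = 1 − 2f = -0.500, giving a principal value of 120.0°.
Since the Moon is past full (waning), take the reflex angle: θ = 360° − 120.0° = 240.0°.
Age = 29.5 × 240.0°/360° ≈ 19.67 days.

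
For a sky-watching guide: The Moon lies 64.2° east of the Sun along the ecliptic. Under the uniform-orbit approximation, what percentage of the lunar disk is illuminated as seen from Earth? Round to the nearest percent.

Half-versine of 64.2°: (1 − 0.435)/2 = 0.282, i.e. 28%.

28%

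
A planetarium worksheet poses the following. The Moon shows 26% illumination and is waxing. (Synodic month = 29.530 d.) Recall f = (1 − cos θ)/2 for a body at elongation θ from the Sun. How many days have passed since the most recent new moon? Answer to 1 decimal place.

5.0 days

Invert f = (1 − cos θ)/2 to get cos θ = 1 − 2(0.26) = 0.480, hence θ₀ = arccos 0.480 = 61.3°.
Waxing ⇒ before full, so θ = 61.3°.
That fraction of the synodic month is 61.3/360 × 29.530 d ≈ 5.03 d.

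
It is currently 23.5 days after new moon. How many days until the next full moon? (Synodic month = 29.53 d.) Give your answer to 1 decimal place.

Full moon occurs at elongation 180°, i.e. at age 29.53 × 180/360 = 14.765 d.
Already past this cycle's full moon; the next is at 14.765 + 29.53 = 44.295 d, so 44.295 − 23.5 = 20.795 days.

20.8 days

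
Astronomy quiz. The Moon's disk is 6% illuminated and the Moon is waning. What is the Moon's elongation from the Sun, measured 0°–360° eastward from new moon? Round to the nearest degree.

332°

cos θ = 1 − 2f = 0.880, giving a principal value of 28.4°.
Waning ⇒ past full, so θ = 360° − 28.4° = 331.6°.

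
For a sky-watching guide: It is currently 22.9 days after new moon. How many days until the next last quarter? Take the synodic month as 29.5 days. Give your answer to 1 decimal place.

Last quarter occurs at elongation 270°, i.e. at age 29.5 × 270/360 = 22.125 d.
This lunation's last quarter (22.125 d) has passed, so add one period: 51.625 − 22.9 = 28.725 days.

28.7 days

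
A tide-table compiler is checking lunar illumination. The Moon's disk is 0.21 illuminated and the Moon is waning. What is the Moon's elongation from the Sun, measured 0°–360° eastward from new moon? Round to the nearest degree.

cos θ = 1 − 2f = 0.580, giving a principal value of 54.5°.
Since the Moon is past full (waning), take the reflex angle: θ = 360° − 54.5° = 305.5°.

305°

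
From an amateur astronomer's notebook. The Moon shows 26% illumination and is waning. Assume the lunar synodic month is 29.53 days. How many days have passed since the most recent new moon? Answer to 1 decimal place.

From f = (1 − cos θ)/2: cos θ = 1 − 2×0.26 = 0.480; arccos → 61.3°.
Waning ⇒ past full, so θ = 360° − 61.3° = 298.7°.
That fraction of the synodic month is 298.7/360 × 29.53 d ≈ 24.50 d.

24.5 days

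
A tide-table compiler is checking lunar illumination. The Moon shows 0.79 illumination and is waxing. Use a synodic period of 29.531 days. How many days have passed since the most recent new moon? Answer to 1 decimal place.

From f = (1 − cos θ)/2: cos θ = 1 − 2×0.79 = -0.580; arccos → 125.5°.
Waxing ⇒ before full, so θ = 125.5°.
That fraction of the synodic month is 125.5/360 × 29.531 d ≈ 10.29 d.

10.3 days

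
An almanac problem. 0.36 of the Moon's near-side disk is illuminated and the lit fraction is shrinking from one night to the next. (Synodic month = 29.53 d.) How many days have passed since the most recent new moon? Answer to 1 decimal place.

23.5 days

cos θ = 1 − 2f = 0.280, giving a principal value of 73.7°.
Waning ⇒ past full, so θ = 360° − 73.7° = 286.3°.
Age = 29.53 × 286.3°/360° ≈ 23.48 days.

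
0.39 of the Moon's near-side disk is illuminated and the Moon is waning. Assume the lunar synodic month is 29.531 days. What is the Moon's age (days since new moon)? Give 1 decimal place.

Invert f = (1 − cos θ)/2 to get cos θ = 1 − 2(0.39) = 0.220, hence θ₀ = arccos 0.220 = 77.3°.
Waning ⇒ past full, so θ = 360° − 77.3° = 282.7°.
At 360°/29.531 d per day, 282.7° corresponds to 23.19 days.

23.2 days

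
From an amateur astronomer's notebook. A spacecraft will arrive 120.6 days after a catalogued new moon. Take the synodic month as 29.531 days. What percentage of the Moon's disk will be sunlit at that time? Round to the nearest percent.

120.6 d spans 4 complete synodic months (4 × 29.531 = 118.12 d) plus 2.48 d.
Elongation θ = 360° × 2.48/29.531 ≈ 30.2°.
With cos θ = 0.864, the lit fraction is (1 − 0.864)/2 ≈ 0.068, so 7%.

7%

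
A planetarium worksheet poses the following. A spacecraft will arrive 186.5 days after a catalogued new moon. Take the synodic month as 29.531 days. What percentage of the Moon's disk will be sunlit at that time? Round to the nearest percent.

70%

186.5 d spans 6 complete synodic months (6 × 29.531 = 177.19 d) plus 9.31 d.
The Moon has covered 9.31/29.531 of its cycle, so θ ≈ 360° × 9.31/29.531 = 113.5°.
cos 113.5° = (-0.399), so f = (1 − (-0.399))/2 = 0.700, so 70%.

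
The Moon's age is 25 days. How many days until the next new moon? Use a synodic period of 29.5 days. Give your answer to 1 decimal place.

4.5 days

The next new moon completes the synodic month: 29.5 − 25 = 4.500 days.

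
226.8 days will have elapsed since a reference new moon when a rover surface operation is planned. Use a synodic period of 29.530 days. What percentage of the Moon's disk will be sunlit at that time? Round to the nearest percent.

Reduce mod P: 226.8 − 7×29.530 = 20.09 d into the current lunation.
The Moon has covered 20.09/29.530 of its cycle, so θ ≈ 360° × 20.09/29.530 = 244.9°.
cos 244.9° = (-0.424), so f = (1 − (-0.424))/2 = 0.712, so 71%.

71%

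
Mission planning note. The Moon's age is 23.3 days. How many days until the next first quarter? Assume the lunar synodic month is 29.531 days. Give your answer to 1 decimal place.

First quarter occurs at elongation 90°, i.e. at age 29.531 × 90/360 = 7.383 d.
This lunation's first quarter (7.383 d) has passed, so add one period: 36.914 − 23.3 = 13.614 days.

13.6 days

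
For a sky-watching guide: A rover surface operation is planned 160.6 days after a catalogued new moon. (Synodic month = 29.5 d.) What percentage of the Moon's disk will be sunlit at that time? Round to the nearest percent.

160.6/29.5 = 5.444 lunations, so 5 complete cycles and 13.10 d into the next.
Phase angle: θ = 360°·(13.10 d)/(29.5 d) = 159.9°.
Illuminated fraction = (1 − cos 159.9°)/2 = (1 − (-0.939))/2 ≈ 0.969, so 97%.

97%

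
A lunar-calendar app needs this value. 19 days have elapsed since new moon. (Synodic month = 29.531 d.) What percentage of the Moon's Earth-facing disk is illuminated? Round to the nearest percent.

81%

Phase angle: θ = 360°·(19 d)/(29.531 d) = 231.6°.
With cos θ = (-0.621), the lit fraction is (1 − (-0.621))/2 ≈ 0.810, so 81%.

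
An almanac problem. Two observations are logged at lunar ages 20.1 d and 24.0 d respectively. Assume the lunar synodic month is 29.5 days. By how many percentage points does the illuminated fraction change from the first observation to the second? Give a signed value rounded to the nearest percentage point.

First observation: θ = 360°·20.1/29.5 = 245.3°, so f = 0.709.
Second observation: θ = 292.9°, f = 0.306.
Δf = 0.306 − 0.709 = -0.403, i.e. -40 pp.

-40 pp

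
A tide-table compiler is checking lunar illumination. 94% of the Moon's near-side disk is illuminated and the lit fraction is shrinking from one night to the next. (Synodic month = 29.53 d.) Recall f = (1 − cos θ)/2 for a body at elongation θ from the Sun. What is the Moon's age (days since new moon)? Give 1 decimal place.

17.1 days

Invert f = (1 − cos θ)/2 to get cos θ = 1 − 2(0.94) = -0.880, hence θ₀ = arccos -0.880 = 151.6°.
A waning Moon lies in 180°–360°, so θ = 360° − 151.6° = 208.4°.
That fraction of the synodic month is 208.4/360 × 29.53 d ≈ 17.09 d.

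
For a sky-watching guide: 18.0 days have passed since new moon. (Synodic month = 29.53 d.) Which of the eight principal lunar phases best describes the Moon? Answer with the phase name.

At 18.0/29.53 of the cycle, θ ≈ 219° — the waning gibbous range.

waning gibbous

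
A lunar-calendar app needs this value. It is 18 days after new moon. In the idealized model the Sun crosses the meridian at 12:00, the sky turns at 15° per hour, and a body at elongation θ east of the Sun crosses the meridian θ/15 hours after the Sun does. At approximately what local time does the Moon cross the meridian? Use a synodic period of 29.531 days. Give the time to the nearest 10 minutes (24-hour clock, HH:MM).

The Moon has covered 18/29.531 of its cycle, so θ ≈ 360° × 18/29.531 = 219.4°.
The Moon trails the Sun by θ/15 = 219.4/15 ≈ 14.63 hours.
12:00 + 14.629 h ≈ 02:38 → 02:40 to the nearest ten minutes.

02:40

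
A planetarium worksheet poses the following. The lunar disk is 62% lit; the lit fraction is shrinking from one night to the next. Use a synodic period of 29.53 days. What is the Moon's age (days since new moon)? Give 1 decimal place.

21.0 days

Invert f = (1 − cos θ)/2 to get cos θ = 1 − 2(0.62) = -0.240, hence θ₀ = arccos -0.240 = 103.9°.
Since the Moon is past full (waning), take the reflex angle: θ = 360° − 103.9° = 256.1°.
At 360°/29.53 d per day, 256.1° corresponds to 21.01 days.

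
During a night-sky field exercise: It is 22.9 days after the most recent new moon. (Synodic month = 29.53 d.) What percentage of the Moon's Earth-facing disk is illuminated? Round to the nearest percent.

Elongation θ = 360° × 22.9/29.53 ≈ 279.2°.
With cos θ = 0.159, the lit fraction is (1 − 0.159)/2 ≈ 0.420, so 42%.

42%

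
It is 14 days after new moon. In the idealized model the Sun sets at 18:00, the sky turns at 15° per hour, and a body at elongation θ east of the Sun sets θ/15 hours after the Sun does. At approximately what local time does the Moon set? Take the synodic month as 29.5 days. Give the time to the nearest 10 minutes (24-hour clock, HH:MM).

05:20

The Moon has covered 14/29.5 of its cycle, so θ ≈ 360° × 14/29.5 = 170.8°.
At 15° of sky rotation per hour, 170.8° corresponds to a 11.39 h lag.
18:00 + 11.390 h ≈ 05:23 → 05:20 to the nearest ten minutes.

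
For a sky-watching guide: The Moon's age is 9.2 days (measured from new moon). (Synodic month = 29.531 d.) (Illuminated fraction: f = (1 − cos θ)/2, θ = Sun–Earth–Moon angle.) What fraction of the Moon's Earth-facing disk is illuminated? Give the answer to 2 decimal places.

The Moon has covered 9.2/29.531 of its cycle, so θ ≈ 360° × 9.2/29.531 = 112.2°.
Illuminated fraction = (1 − cos 112.2°)/2 = (1 − (-0.377))/2 ≈ 0.689.

0.69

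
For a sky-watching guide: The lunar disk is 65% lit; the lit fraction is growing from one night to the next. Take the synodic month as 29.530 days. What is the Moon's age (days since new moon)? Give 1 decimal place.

8.8 days

Invert f = (1 − cos θ)/2 to get cos θ = 1 − 2(0.65) = -0.300, hence θ₀ = arccos -0.300 = 107.5°.
The Moon is waxing (0°–180°), so θ = 107.5° directly.
At 360°/29.530 d per day, 107.5° corresponds to 8.81 days.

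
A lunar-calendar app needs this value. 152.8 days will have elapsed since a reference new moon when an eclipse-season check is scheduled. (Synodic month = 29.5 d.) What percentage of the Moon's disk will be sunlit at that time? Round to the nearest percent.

29%

152.8/29.5 = 5.180 lunations, so 5 complete cycles and 5.30 d into the next.
The Moon has covered 5.30/29.5 of its cycle, so θ ≈ 360° × 5.30/29.5 = 64.7°.
With cos θ = 0.428, the lit fraction is (1 − 0.428)/2 ≈ 0.286, so 29%.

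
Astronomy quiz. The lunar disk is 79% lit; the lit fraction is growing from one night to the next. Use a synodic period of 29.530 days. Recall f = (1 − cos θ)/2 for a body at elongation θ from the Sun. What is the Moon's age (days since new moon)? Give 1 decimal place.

cos θ = 1 − 2f = -0.580, giving a principal value of 125.5°.
The Moon is waxing (0°–180°), so θ = 125.5° directly.
At 360°/29.530 d per day, 125.5° corresponds to 10.29 days.

10.3 days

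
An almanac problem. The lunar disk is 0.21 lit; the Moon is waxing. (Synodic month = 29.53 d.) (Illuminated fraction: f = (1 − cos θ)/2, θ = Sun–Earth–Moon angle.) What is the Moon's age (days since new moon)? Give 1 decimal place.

cos θ = 1 − 2f = 0.580, giving a principal value of 54.5°.
The Moon is waxing (0°–180°), so θ = 54.5° directly.
That fraction of the synodic month is 54.5/360 × 29.53 d ≈ 4.47 d.

4.5 days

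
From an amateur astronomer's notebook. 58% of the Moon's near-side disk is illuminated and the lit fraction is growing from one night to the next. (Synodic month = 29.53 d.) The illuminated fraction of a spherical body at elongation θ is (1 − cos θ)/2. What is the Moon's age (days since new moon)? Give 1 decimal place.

From f = (1 − cos θ)/2: cos θ = 1 − 2×0.58 = -0.160; arccos → 99.2°.
The Moon is waxing (0°–180°), so θ = 99.2° directly.
Age = 29.53 × 99.2°/360° ≈ 8.14 days.

8.1 days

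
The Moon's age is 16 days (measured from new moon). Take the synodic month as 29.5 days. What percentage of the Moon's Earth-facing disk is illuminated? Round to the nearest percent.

The Moon has covered 16/29.5 of its cycle, so θ ≈ 360° × 16/29.5 = 195.3°.
With cos θ = (-0.965), the lit fraction is (1 − (-0.965))/2 ≈ 0.982, so 98%.

98%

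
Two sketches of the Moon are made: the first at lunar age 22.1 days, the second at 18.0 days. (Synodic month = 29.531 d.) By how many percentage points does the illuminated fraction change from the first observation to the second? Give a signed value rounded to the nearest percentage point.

+38 pp

θ₁ = 360° × 22.1/29.531 = 269.4°, f₁ = (1 − cos θ₁)/2 = 0.505.
θ₂ = 360° × 18.0/29.531 = 219.4°, f₂ = (1 − cos θ₂)/2 = 0.886.
Change = f₂ − f₁ = +0.381 → +38 percentage points.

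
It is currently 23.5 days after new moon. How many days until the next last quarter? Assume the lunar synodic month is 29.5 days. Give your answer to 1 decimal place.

28.1 days

Last quarter is 0.75 of the way through the cycle: age 0.75 × 29.5 = 22.125 d.
This lunation's last quarter (22.125 d) has passed, so add one period: 51.625 − 23.5 = 28.125 days.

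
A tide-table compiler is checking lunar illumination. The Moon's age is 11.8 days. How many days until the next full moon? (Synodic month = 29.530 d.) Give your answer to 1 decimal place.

3.0 days

Full moon is 0.5 of the way through the cycle: age 0.5 × 29.530 = 14.765 d.
That is 14.765 − 11.8 = 2.965 days ahead.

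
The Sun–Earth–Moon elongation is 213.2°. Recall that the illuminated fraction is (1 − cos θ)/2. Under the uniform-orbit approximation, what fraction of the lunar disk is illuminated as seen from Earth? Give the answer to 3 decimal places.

0.918

f = (1 − cos 213.2°)/2 = (1 − (-0.837))/2 ≈ 0.918.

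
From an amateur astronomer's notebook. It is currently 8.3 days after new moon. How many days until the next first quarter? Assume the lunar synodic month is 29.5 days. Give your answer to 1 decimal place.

28.6 days

First quarter occurs at elongation 90°, i.e. at age 29.5 × 90/360 = 7.375 d.
Already past this cycle's first quarter; the next is at 7.375 + 29.5 = 36.875 d, so 36.875 − 8.3 = 28.575 days.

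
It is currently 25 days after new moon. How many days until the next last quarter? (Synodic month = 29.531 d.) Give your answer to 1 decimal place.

26.7 days

Last quarter is 0.75 of the way through the cycle: age 0.75 × 29.531 = 22.148 d.
This lunation's last quarter (22.148 d) has passed, so add one period: 51.679 − 25 = 26.679 days.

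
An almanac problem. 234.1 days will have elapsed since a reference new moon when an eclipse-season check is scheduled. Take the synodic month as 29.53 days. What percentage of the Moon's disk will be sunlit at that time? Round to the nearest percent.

5%

234.1/29.53 = 7.928 lunations, so 7 complete cycles and 27.39 d into the next.
Elongation θ = 360° × 27.39/29.53 ≈ 333.9°.
cos 333.9° = 0.898, so f = (1 − 0.898)/2 = 0.051, so 5%.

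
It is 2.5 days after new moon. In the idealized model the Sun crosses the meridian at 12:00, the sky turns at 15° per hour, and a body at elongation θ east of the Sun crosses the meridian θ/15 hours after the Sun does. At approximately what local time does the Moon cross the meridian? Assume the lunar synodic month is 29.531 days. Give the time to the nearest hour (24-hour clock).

14:00

The Moon has covered 2.5/29.531 of its cycle, so θ ≈ 360° × 2.5/29.531 = 30.5°.
The Moon trails the Sun by θ/15 = 30.5/15 ≈ 2.03 hours.
12:00 + 2.03 h ≈ 14:02 → 14:00 to the nearest hour.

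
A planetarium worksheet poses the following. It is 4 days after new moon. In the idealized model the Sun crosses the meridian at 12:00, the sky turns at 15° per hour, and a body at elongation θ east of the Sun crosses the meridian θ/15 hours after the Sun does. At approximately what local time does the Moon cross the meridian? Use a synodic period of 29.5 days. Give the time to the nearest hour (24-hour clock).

The Moon has covered 4/29.5 of its cycle, so θ ≈ 360° × 4/29.5 = 48.8°.
The Moon trails the Sun by θ/15 = 48.8/15 ≈ 3.25 hours.
12:00 + 3.25 h ≈ 15:15 → 15:00 to the nearest hour.

15:00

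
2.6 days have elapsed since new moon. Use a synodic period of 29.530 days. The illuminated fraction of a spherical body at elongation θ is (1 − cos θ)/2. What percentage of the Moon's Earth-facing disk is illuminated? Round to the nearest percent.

The Moon has covered 2.6/29.530 of its cycle, so θ ≈ 360° × 2.6/29.530 = 31.7°.
cos 31.7° = 0.851, so f = (1 − 0.851)/2 = 0.075, so 7%.

7%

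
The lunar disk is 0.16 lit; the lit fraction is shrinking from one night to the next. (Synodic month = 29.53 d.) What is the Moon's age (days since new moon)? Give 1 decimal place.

Invert f = (1 − cos θ)/2 to get cos θ = 1 − 2(0.16) = 0.680, hence θ₀ = arccos 0.680 = 47.2°.
A waning Moon lies in 180°–360°, so θ = 360° − 47.2° = 312.8°.
At 360°/29.53 d per day, 312.8° corresponds to 25.66 days.

25.7 days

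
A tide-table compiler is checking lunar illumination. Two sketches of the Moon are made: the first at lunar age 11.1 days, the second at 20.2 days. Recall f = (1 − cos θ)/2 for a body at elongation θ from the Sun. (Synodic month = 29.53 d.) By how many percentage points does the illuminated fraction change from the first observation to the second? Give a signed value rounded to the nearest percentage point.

θ₁ = 360° × 11.1/29.53 = 135.3°, f₁ = (1 − cos θ₁)/2 = 0.856.
θ₂ = 360° × 20.2/29.53 = 246.3°, f₂ = (1 − cos θ₂)/2 = 0.701.
Change = f₂ − f₁ = -0.154 → -15 percentage points.

-15 pp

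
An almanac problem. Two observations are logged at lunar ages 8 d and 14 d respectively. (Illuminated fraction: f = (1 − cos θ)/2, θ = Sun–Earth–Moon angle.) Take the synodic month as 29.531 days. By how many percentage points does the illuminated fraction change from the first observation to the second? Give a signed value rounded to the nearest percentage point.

θ₁ = 360° × 8/29.531 = 97.5°, f₁ = (1 − cos θ₁)/2 = 0.565.
θ₂ = 360° × 14/29.531 = 170.7°, f₂ = (1 − cos θ₂)/2 = 0.993.
Change = f₂ − f₁ = +0.428 → +43 percentage points.

+43 percentage points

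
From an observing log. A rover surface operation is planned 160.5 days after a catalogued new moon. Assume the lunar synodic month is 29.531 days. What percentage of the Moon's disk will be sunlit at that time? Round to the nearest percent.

Reduce mod P: 160.5 − 5×29.531 = 12.84 d into the current lunation.
Phase angle: θ = 360°·(12.84 d)/(29.531 d) = 156.6°.
Illuminated fraction = (1 − cos 156.6°)/2 = (1 − (-0.918))/2 ≈ 0.959, so 96%.

96%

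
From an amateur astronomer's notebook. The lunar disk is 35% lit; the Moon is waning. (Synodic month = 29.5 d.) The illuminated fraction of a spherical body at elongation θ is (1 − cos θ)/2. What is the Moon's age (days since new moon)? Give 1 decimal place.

23.6 days

Invert f = (1 − cos θ)/2 to get cos θ = 1 − 2(0.35) = 0.300, hence θ₀ = arccos 0.300 = 72.5°.
Since the Moon is past full (waning), take the reflex angle: θ = 360° − 72.5° = 287.5°.
Age = 29.5 × 287.5°/360° ≈ 23.56 days.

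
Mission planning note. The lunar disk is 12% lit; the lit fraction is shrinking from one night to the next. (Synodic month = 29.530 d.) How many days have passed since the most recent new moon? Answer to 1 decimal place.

26.2 days

cos θ = 1 − 2f = 0.760, giving a principal value of 40.5°.
A waning Moon lies in 180°–360°, so θ = 360° − 40.5° = 319.5°.
Age = 29.530 × 319.5°/360° ≈ 26.20 days.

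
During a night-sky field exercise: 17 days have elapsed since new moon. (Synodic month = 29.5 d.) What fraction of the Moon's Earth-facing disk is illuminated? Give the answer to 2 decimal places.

0.94

Phase angle: θ = 360°·(17 d)/(29.5 d) = 207.5°.
cos 207.5° = (-0.887), so f = (1 − (-0.887))/2 = 0.944.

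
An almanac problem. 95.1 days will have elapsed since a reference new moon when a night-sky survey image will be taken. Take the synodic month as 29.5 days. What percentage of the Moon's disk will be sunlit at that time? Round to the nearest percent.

42%

95.1/29.5 = 3.224 lunations, so 3 complete cycles and 6.60 d into the next.
Elongation θ = 360° × 6.60/29.5 ≈ 80.5°.
cos 80.5° = 0.164, so f = (1 − 0.164)/2 = 0.418, so 42%.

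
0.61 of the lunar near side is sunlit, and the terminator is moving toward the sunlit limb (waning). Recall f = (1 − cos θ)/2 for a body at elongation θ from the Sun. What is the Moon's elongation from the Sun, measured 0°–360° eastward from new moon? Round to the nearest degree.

257°

From f = (1 − cos θ)/2: cos θ = 1 − 2×0.61 = -0.220; arccos → 102.7°.
A waning Moon lies in 180°–360°, so θ = 360° − 102.7° = 257.3°.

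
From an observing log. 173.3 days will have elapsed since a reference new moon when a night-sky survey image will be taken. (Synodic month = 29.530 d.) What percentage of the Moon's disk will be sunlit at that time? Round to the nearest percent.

16%

Reduce mod P: 173.3 − 5×29.530 = 25.65 d into the current lunation.
Phase angle: θ = 360°·(25.65 d)/(29.530 d) = 312.7°.
With cos θ = 0.678, the lit fraction is (1 − 0.678)/2 ≈ 0.161, so 16%.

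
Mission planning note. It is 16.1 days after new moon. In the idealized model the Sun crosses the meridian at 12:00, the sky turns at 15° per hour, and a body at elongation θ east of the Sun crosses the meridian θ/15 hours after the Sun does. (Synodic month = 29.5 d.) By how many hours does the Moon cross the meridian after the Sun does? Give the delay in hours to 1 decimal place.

13.1 h

The Moon has covered 16.1/29.5 of its cycle, so θ ≈ 360° × 16.1/29.5 = 196.5°.
The Moon trails the Sun by θ/15 = 196.5/15 ≈ 13.10 hours.
So the Moon crosses the meridian 13.10 h after the Sun.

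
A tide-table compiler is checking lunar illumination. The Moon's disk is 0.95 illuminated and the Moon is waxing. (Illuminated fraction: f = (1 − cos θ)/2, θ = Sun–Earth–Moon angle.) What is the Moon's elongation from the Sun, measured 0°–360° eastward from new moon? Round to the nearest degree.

cos θ = 1 − 2f = -0.900, giving a principal value of 154.2°.
Before full moon the principal value applies: θ = 154.2°.

154°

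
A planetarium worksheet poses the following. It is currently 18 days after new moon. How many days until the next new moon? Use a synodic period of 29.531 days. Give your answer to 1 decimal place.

The next new moon completes the synodic month: 29.531 − 18 = 11.531 days.

11.5 days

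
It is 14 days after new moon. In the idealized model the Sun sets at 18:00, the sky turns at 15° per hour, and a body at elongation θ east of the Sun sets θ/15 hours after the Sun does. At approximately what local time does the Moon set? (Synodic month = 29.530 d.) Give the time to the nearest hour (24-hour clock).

Phase angle: θ = 360°·(14 d)/(29.530 d) = 170.7°.
The Moon trails the Sun by θ/15 = 170.7/15 ≈ 11.38 hours.
18:00 + 11.38 h ≈ 05:23 → 05:00 to the nearest hour.

05:00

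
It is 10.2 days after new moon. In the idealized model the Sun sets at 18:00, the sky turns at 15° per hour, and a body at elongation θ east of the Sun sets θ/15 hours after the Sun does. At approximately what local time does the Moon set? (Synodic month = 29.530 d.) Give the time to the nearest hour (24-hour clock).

Phase angle: θ = 360°·(10.2 d)/(29.530 d) = 124.3°.
Delay after the Sun = 124.3° / (15°/h) ≈ 8.29 h.
18:00 + 8.29 h ≈ 02:17 → 02:00 to the nearest hour.

02:00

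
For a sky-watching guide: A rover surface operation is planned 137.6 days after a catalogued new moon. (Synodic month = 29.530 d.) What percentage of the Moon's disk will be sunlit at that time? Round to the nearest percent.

137.6 d spans 4 complete synodic months (4 × 29.530 = 118.12 d) plus 19.48 d.
The Moon has covered 19.48/29.530 of its cycle, so θ ≈ 360° × 19.48/29.530 = 237.5°.
cos 237.5° = (-0.538), so f = (1 − (-0.538))/2 = 0.769, so 77%.

77%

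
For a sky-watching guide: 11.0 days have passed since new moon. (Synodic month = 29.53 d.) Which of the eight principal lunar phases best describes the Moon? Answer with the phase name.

θ ≈ 360° × 11.0/29.53 = 134°, which falls in the waxing gibbous sector.

waxing gibbous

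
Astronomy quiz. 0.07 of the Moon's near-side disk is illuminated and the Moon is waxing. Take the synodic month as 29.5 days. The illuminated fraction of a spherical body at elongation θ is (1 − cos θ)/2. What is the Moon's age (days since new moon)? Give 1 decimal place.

Invert f = (1 − cos θ)/2 to get cos θ = 1 − 2(0.07) = 0.860, hence θ₀ = arccos 0.860 = 30.7°.
The Moon is waxing (0°–180°), so θ = 30.7° directly.
At 360°/29.5 d per day, 30.7° corresponds to 2.51 days.

2.5 days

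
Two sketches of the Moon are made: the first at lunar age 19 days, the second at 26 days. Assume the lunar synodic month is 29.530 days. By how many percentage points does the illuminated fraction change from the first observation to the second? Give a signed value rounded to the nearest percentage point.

θ₁ = 360° × 19/29.530 = 231.6°, f₁ = (1 − cos θ₁)/2 = 0.810.
θ₂ = 360° × 26/29.530 = 317.0°, f₂ = (1 − cos θ₂)/2 = 0.135.
Change = f₂ − f₁ = -0.676 → -68 percentage points.

-68 percentage points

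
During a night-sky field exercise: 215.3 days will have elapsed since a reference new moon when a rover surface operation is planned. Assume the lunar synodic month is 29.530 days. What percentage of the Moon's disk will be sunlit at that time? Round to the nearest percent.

215.3 d spans 7 complete synodic months (7 × 29.530 = 206.71 d) plus 8.59 d.
Phase angle: θ = 360°·(8.59 d)/(29.530 d) = 104.7°.
With cos θ = (-0.254), the lit fraction is (1 − (-0.254))/2 ≈ 0.627, so 63%.

63%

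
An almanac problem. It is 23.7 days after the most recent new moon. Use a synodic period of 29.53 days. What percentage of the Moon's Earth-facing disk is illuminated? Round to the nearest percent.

The Moon has covered 23.7/29.53 of its cycle, so θ ≈ 360° × 23.7/29.53 = 288.9°.
Illuminated fraction = (1 − cos 288.9°)/2 = (1 − 0.324)/2 ≈ 0.338, so 34%.

34%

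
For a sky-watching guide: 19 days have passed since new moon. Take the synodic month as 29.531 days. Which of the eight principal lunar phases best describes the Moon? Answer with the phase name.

waning gibbous

At 19/29.531 of the cycle, θ ≈ 232° — the waning gibbous range.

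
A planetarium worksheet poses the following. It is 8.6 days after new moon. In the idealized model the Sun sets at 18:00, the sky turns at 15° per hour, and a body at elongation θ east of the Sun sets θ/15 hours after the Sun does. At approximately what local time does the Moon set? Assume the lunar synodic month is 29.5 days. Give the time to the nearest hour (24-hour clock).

01:00

Phase angle: θ = 360°·(8.6 d)/(29.5 d) = 104.9°.
At 15° of sky rotation per hour, 104.9° corresponds to a 7.00 h lag.
18:00 + 7.00 h ≈ 01:00 → 01:00 to the nearest hour.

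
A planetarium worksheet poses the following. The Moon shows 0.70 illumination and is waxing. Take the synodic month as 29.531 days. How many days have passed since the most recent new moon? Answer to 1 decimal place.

9.3 days

cos θ = 1 − 2f = -0.400, giving a principal value of 113.6°.
Before full moon the principal value applies: θ = 113.6°.
That fraction of the synodic month is 113.6/360 × 29.531 d ≈ 9.32 d.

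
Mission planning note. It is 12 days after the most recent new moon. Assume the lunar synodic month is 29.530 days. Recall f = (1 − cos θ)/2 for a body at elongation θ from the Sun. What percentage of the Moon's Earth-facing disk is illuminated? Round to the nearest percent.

92%

Phase angle: θ = 360°·(12 d)/(29.530 d) = 146.3°.
With cos θ = (-0.832), the lit fraction is (1 − (-0.832))/2 ≈ 0.916, so 92%.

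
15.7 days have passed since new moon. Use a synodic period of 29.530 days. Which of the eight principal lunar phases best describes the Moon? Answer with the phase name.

At 15.7/29.530 of the cycle, θ ≈ 191° — the full moon range.

full moon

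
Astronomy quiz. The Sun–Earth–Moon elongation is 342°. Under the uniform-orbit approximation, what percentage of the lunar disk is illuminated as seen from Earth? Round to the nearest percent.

2%

f = (1 − cos 342°)/2 = (1 − 0.951)/2 ≈ 0.024, i.e. 2%.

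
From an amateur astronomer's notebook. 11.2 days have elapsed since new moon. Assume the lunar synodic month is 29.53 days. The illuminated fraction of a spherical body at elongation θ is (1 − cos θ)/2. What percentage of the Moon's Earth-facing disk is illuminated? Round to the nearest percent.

86%

Elongation θ = 360° × 11.2/29.53 ≈ 136.5°.
With cos θ = (-0.726), the lit fraction is (1 − (-0.726))/2 ≈ 0.863, so 86%.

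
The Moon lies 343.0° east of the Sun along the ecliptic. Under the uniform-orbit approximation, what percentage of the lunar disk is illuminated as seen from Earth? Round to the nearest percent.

2%

f = (1 − cos 343.0°)/2 = (1 − 0.956)/2 ≈ 0.022, i.e. 2%.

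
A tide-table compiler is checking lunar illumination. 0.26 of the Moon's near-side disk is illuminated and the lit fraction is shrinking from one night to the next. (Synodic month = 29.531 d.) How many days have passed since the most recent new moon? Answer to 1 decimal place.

From f = (1 − cos θ)/2: cos θ = 1 − 2×0.26 = 0.480; arccos → 61.3°.
Waning ⇒ past full, so θ = 360° − 61.3° = 298.7°.
Age = 29.531 × 298.7°/360° ≈ 24.50 days.

24.5 days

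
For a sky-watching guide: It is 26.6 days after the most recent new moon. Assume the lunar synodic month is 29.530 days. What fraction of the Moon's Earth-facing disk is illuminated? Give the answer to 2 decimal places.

0.09

Elongation θ = 360° × 26.6/29.530 ≈ 324.3°.
cos 324.3° = 0.812, so f = (1 − 0.812)/2 = 0.094.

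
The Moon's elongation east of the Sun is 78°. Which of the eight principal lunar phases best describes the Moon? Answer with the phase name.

first quarter

78° lies in the first quarter sector of the 8-phase cycle.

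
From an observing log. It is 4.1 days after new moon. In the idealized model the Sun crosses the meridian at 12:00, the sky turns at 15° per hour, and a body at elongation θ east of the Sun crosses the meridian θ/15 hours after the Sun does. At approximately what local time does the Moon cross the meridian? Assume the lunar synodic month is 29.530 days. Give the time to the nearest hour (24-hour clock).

Elongation θ = 360° × 4.1/29.530 ≈ 50.0°.
Delay after the Sun = 50.0° / (15°/h) ≈ 3.33 h.
12:00 + 3.33 h ≈ 15:20 → 15:00 to the nearest hour.

15:00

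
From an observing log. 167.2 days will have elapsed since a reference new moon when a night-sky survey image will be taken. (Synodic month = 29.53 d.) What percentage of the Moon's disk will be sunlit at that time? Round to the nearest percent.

76%

Reduce mod P: 167.2 − 5×29.53 = 19.55 d into the current lunation.
The Moon has covered 19.55/29.53 of its cycle, so θ ≈ 360° × 19.55/29.53 = 238.3°.
cos 238.3° = (-0.525), so f = (1 − (-0.525))/2 = 0.762, so 76%.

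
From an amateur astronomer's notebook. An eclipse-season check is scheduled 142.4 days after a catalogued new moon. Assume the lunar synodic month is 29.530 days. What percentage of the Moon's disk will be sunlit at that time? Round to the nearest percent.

142.4/29.530 = 4.822 lunations, so 4 complete cycles and 24.28 d into the next.
Elongation θ = 360° × 24.28/29.530 ≈ 296.0°.
With cos θ = 0.438, the lit fraction is (1 − 0.438)/2 ≈ 0.281, so 28%.

28%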